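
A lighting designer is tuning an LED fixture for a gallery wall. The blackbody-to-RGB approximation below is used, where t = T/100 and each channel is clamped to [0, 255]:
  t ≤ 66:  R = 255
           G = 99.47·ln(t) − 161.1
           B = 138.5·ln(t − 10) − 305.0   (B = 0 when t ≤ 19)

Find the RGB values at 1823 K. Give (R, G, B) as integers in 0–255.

t = 1823/100 = 18.23; the t ≤ 66 branch applies.
R = 255 by definition for t ≤ 66.
G = 99.47·ln 18.23 − 161.1 = 99.47·2.9031 − 161.1 = 127.668.
t = 18.23 ≤ 19, so B = 0.
Rounded: (255, 128, 0).

(255, 128, 0)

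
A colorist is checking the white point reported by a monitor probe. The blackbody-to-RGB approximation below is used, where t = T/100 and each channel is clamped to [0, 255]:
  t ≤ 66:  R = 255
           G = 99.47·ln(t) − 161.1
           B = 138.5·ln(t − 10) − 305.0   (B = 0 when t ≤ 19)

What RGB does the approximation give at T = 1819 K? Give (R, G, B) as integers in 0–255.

t = 1819/100 = 18.19; the t ≤ 66 branch applies.
R = 255 by definition for t ≤ 66.
G = 99.47·ln 18.19 − 161.1 = 99.47·2.9009 − 161.1 = 127.450.
t = 18.19 ≤ 19, so B = 0.
Rounded: (255, 127, 0).

(255, 127, 0)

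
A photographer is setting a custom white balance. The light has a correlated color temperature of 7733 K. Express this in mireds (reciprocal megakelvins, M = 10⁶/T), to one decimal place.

M = 10⁶ / 7733 = 129.316 → 129.3 mireds.

129.3 mireds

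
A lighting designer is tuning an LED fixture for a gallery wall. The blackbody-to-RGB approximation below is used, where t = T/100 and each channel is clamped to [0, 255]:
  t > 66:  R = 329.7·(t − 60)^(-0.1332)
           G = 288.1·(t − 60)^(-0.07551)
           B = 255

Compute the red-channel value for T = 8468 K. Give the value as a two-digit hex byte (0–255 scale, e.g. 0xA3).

t = 8468/100 = 84.68; the t > 66 branch applies.
R = 329.7·(84.68 − 60)^(-0.1332) = 329.7·24.68^(-0.1332) = 329.7·0.65244 = 215.109.
Rounded: 215; in hex, 0xD7.

0xD7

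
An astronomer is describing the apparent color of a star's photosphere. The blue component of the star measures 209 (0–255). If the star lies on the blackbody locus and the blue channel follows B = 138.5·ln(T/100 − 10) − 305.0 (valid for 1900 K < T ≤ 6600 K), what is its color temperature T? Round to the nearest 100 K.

ln(t − 10) = (209 + 305.0) / 138.5 = 3.7112.
t − 10 = e^3.7112 = 40.903, so t = 50.903.
T = 100·t = 5090 K → 5100 K to the nearest 100 K.

5100 K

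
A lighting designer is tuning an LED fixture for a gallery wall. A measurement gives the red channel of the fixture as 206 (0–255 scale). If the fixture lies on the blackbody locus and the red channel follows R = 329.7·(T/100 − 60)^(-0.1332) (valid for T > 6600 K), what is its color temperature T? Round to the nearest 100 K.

9400 K

(t − 60)^(-0.1332) = 206/329.7 = 0.62481.
t − 60 = 0.62481^(1/-0.1332) = 0.62481^(-7.508) = 34.152, so t = 94.152.
T = 100·t = 9415 K → 9400 K to the nearest 100 K.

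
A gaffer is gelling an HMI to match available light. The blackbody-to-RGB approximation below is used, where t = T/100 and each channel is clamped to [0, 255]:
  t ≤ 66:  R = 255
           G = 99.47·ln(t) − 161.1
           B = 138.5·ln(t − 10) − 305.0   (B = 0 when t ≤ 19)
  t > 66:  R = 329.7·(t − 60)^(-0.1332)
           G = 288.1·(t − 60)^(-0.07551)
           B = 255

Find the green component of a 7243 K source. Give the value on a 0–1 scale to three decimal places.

0.934

t = 7243/100 = 72.43; the t > 66 branch applies.
G = 288.1·(72.43 − 60)^(-0.07551) = 288.1·12.43^(-0.07551) = 288.1·0.82672 = 238.177.
On a 0–1 scale: 238.177/255 = 0.9340 → 0.934.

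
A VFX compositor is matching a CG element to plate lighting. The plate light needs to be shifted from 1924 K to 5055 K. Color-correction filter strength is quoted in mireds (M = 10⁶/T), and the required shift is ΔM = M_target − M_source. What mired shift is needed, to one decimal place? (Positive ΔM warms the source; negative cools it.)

M_source = 10⁶/1924 = 519.751; M_target = 10⁶/5055 = 197.824.
ΔM = 197.824 − 519.751 = -321.927 → -321.9 mireds, a cooling shift.

-321.9 mireds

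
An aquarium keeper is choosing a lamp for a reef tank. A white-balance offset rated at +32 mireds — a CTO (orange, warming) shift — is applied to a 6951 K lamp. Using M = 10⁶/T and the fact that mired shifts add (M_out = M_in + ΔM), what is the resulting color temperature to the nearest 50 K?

5700 K

M_in = 10⁶/6951 = 143.86 mireds.
M_out = 143.86 + (+32) = 175.86 mireds.
T_out = 10⁶/175.86 = 5686.2 K → 5700 K.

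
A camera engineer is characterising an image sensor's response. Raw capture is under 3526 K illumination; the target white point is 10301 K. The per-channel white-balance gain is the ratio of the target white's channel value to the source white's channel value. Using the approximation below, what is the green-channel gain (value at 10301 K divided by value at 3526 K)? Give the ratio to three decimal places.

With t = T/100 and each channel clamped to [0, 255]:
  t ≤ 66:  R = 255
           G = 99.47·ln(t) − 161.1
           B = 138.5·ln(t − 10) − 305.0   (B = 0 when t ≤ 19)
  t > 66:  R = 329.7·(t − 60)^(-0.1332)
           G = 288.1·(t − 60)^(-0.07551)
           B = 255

1.122

At 3526 K (t = 35.26):
  G = 99.47·ln 35.26 − 161.1 = 99.47·3.5627 − 161.1 = 193.287.
At 10301 K (t = 103.01):
  G = 288.1·(103.01 − 60)^(-0.07551) = 288.1·43.01^(-0.07551) = 288.1·0.75275 = 216.866.
Gain = 216.866 / 193.287 = 1.1220 → 1.122.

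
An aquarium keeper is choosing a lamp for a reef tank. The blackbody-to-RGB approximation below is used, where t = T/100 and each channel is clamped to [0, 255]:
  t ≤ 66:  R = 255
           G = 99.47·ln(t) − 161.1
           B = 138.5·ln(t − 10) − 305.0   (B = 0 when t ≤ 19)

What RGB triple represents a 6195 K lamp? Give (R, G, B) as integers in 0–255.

t = 6195/100 = 61.95; the t ≤ 66 branch applies.
R = 255 by definition for t ≤ 66.
G = 99.47·ln 61.95 − 161.1 = 99.47·4.1263 − 161.1 = 249.346.
B = 138.5·ln(61.95 − 10) − 305.0 = 138.5·ln 51.95 − 305.0 = 138.5·3.9503 − 305.0 = 242.114.
Rounded: (255, 249, 242).

(255, 249, 242)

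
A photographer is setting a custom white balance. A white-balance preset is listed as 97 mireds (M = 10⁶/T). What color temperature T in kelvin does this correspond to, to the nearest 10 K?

10310 K

T = 10⁶ / 97 = 10309.28 K → 10310 K.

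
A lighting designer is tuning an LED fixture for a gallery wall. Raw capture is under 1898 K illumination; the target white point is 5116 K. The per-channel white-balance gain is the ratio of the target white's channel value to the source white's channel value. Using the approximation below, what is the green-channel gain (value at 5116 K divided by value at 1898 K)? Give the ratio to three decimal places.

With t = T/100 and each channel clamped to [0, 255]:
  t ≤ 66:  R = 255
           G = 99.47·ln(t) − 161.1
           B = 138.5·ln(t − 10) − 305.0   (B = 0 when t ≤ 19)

1.749

At 1898 K (t = 18.98):
  G = 99.47·ln 18.98 − 161.1 = 99.47·2.9434 − 161.1 = 131.679.
At 5116 K (t = 51.16):
  G = 99.47·ln 51.16 − 161.1 = 99.47·3.9350 − 161.1 = 230.310.
Gain = 230.310 / 131.679 = 1.7490 → 1.749.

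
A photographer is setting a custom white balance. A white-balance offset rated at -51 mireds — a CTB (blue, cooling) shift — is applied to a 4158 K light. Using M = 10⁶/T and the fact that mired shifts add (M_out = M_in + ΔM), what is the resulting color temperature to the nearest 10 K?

5280 K

M_in = 10⁶/4158 = 240.50 mireds.
M_out = 240.50 + (-51) = 189.50 mireds.
T_out = 10⁶/189.50 = 5277.0 K → 5280 K.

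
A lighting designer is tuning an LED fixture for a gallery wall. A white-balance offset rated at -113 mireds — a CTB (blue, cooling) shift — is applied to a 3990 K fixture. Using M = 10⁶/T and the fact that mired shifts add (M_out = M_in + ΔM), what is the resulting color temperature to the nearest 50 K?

7250 K

M_in = 10⁶/3990 = 250.63 mireds.
M_out = 250.63 + (-113) = 137.63 mireds.
T_out = 10⁶/137.63 = 7266.0 K → 7250 K.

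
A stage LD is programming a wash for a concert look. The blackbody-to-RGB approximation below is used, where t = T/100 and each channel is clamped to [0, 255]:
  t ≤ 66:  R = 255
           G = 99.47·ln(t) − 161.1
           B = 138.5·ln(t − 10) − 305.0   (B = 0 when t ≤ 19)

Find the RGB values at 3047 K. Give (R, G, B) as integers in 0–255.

(255, 179, 113)

t = 3047/100 = 30.47; the t ≤ 66 branch applies.
R = 255 by definition for t ≤ 66.
G = 99.47·ln 30.47 − 161.1 = 99.47·3.4167 − 161.1 = 178.763.
B = 138.5·ln(30.47 − 10) − 305.0 = 138.5·ln 20.47 − 305.0 = 138.5·3.0190 − 305.0 = 113.126.
Rounded: (255, 179, 113).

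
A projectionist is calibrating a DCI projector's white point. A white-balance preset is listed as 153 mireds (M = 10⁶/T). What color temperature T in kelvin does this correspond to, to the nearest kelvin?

T = 10⁶ / 153 = 6535.95 K → 6536 K.

6536 K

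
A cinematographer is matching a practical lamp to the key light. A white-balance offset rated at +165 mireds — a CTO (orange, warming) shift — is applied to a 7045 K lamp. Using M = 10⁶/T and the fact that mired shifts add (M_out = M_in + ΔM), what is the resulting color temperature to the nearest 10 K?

3260 K

M_in = 10⁶/7045 = 141.94 mireds.
M_out = 141.94 + (+165) = 306.94 mireds.
T_out = 10⁶/306.94 = 3257.9 K → 3260 K.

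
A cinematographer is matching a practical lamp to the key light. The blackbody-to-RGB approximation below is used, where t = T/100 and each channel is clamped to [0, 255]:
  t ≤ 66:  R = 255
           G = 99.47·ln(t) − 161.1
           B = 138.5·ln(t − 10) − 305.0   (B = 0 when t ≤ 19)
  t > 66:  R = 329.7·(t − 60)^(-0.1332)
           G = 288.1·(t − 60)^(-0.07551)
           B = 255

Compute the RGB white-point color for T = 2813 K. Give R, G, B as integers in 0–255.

R=255, G=171, B=96

t = 2813/100 = 28.13; the t ≤ 66 branch applies.
R = 255 by definition for t ≤ 66.
G = 99.47·ln 28.13 − 161.1 = 99.47·3.3368 − 161.1 = 170.815.
B = 138.5·ln(28.13 − 10) − 305.0 = 138.5·ln 18.13 − 305.0 = 138.5·2.8976 − 305.0 = 96.313.
Rounded: (255, 171, 96).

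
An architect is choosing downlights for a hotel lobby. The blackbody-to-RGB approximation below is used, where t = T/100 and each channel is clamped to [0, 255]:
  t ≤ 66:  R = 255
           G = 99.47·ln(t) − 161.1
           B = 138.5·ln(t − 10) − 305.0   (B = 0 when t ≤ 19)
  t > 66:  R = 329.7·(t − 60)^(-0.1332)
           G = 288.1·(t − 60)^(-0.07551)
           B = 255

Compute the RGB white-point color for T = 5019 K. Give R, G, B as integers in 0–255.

R=255, G=228, B=207

t = 5019/100 = 50.19; the t ≤ 66 branch applies.
R = 255 by definition for t ≤ 66.
G = 99.47·ln 50.19 − 161.1 = 99.47·3.9158 − 161.1 = 228.406.
B = 138.5·ln(50.19 − 10) − 305.0 = 138.5·ln 40.19 − 305.0 = 138.5·3.6936 − 305.0 = 206.566.
Rounded: (255, 228, 207).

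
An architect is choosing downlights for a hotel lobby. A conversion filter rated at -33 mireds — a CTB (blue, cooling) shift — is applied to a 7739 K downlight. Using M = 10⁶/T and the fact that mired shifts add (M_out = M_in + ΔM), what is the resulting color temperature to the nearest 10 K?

M_in = 10⁶/7739 = 129.22 mireds.
M_out = 129.22 + (-33) = 96.22 mireds.
T_out = 10⁶/96.22 = 10393.3 K → 10390 K.

10390 K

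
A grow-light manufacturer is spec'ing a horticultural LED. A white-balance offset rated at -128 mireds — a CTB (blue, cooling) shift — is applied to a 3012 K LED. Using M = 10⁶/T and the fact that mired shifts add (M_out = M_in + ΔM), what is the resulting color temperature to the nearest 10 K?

4900 K

M_in = 10⁶/3012 = 332.01 mireds.
M_out = 332.01 + (-128) = 204.01 mireds.
T_out = 10⁶/204.01 = 4901.8 K → 4900 K.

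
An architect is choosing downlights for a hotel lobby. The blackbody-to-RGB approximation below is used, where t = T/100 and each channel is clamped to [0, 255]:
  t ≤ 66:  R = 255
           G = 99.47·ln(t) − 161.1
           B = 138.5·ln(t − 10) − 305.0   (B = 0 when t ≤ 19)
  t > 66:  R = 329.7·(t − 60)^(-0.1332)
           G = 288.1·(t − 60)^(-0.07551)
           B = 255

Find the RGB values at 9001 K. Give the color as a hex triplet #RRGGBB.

#D2DFFF

t = 9001/100 = 90.01; the t > 66 branch applies.
R = 329.7·(90.01 − 60)^(-0.1332) = 329.7·30.01^(-0.1332) = 329.7·0.63566 = 209.579.
G = 288.1·(90.01 − 60)^(-0.07551) = 288.1·30.01^(-0.07551) = 288.1·0.77348 = 222.841.
B = 255 by definition for t > 66.
Rounded: (210, 223, 255).
In hex: #D2DFFF.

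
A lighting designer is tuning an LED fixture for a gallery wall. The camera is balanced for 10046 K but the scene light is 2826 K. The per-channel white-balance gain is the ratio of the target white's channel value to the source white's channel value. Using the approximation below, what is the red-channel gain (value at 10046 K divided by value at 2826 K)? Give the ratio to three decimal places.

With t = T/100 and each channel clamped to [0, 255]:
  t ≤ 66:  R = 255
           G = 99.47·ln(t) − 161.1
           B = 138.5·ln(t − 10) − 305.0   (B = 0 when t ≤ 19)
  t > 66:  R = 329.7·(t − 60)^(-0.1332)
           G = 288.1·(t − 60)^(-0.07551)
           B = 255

At 2826 K (t = 28.26):
  R = 255 by definition for t ≤ 66.
At 10046 K (t = 100.46):
  R = 329.7·(100.46 − 60)^(-0.1332) = 329.7·40.46^(-0.1332) = 329.7·0.61086 = 201.402.
Gain = 201.402 / 255.000 = 0.7898 → 0.790.

0.790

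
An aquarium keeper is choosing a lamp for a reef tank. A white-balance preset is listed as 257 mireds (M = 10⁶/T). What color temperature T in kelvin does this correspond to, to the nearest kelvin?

T = 10⁶ / 257 = 3891.05 K → 3891 K.

3891 K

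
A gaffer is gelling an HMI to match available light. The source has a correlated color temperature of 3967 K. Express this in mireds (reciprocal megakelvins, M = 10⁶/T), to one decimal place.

252.1 mireds

M = 10⁶ / 3967 = 252.080 → 252.1 mireds.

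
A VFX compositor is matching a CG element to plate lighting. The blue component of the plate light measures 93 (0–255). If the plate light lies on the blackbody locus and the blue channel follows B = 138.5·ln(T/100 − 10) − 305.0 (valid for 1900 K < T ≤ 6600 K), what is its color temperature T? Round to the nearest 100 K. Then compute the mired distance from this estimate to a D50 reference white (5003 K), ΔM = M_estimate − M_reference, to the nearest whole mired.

ln(t − 10) = (93 + 305.0) / 138.5 = 2.8736.
t − 10 = e^2.8736 = 17.701, so t = 27.701.
T = 100·t = 2770 K → 2800 K to the nearest 100 K.
M_estimate = 10⁶/2800 = 357.14; M_reference = 10⁶/5003 = 199.88.
ΔM = 357.14 − 199.88 = 157.26 → +157 mireds.

+157 mireds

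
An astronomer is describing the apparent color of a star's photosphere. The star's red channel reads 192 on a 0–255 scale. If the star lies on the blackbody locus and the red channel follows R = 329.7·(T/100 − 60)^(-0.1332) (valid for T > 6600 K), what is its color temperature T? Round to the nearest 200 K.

11800 K

(t − 60)^(-0.1332) = 192/329.7 = 0.58235.
t − 60 = 0.58235^(1/-0.1332) = 0.58235^(-7.508) = 57.929, so t = 117.929.
T = 100·t = 11793 K → 11800 K to the nearest 200 K.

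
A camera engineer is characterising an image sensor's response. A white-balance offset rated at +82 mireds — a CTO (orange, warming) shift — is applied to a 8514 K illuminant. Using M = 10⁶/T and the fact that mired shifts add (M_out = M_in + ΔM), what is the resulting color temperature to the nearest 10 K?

5010 K

M_in = 10⁶/8514 = 117.45 mireds.
M_out = 117.45 + (+82) = 199.45 mireds.
T_out = 10⁶/199.45 = 5013.7 K → 5010 K.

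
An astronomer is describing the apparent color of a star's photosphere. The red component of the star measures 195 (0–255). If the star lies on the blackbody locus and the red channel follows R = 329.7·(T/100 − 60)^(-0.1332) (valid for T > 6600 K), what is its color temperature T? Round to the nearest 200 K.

(t − 60)^(-0.1332) = 195/329.7 = 0.59145.
t − 60 = 0.59145^(1/-0.1332) = 0.59145^(-7.508) = 51.564, so t = 111.564.
T = 100·t = 11156 K → 11200 K to the nearest 200 K.

11200 K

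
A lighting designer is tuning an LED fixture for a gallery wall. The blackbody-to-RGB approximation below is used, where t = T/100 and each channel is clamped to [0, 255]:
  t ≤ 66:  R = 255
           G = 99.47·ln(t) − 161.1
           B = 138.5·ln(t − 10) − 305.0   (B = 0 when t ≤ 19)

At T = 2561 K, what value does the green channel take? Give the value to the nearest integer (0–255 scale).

t = 2561/100 = 25.61; the t ≤ 66 branch applies.
G = 99.47·ln 25.61 − 161.1 = 99.47·3.2430 − 161.1 = 161.480.
Rounded: 161.

161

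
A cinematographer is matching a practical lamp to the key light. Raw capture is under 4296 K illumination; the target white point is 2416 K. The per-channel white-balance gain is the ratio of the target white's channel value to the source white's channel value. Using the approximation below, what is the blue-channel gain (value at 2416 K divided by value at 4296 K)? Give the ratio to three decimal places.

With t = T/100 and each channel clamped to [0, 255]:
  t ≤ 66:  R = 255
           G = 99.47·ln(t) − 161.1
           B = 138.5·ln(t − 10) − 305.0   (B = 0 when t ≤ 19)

At 4296 K (t = 42.96):
  B = 138.5·ln(42.96 − 10) − 305.0 = 138.5·ln 32.96 − 305.0 = 138.5·3.4953 − 305.0 = 179.098.
At 2416 K (t = 24.16):
  B = 138.5·ln(24.16 − 10) − 305.0 = 138.5·ln 14.16 − 305.0 = 138.5·2.6504 − 305.0 = 62.083.
Gain = 62.083 / 179.098 = 0.3466 → 0.347.

0.347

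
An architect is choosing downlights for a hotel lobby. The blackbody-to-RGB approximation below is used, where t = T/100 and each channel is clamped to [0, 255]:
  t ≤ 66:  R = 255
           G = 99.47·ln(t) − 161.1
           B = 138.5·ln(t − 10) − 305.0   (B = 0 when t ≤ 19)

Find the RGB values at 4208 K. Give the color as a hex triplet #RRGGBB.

#FFD3AF

t = 4208/100 = 42.08; the t ≤ 66 branch applies.
R = 255 by definition for t ≤ 66.
G = 99.47·ln 42.08 − 161.1 = 99.47·3.7396 − 161.1 = 210.875.
B = 138.5·ln(42.08 − 10) − 305.0 = 138.5·ln 32.08 − 305.0 = 138.5·3.4682 − 305.0 = 175.350.
Rounded: (255, 211, 175).
In hex: #FFD3AF.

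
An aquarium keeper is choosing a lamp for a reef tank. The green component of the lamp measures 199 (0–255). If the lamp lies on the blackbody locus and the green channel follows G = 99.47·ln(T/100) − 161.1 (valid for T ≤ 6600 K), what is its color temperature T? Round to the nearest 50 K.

ln t = (199 + 161.1) / 99.47 = 3.6202.
t = e^3.6202 = 37.345.
T = 100·t = 3734 K → 3750 K to the nearest 50 K.

3750 K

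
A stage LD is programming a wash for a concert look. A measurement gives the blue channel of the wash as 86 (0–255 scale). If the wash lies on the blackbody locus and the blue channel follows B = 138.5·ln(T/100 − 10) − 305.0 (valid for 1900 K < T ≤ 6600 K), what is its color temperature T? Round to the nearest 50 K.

ln(t − 10) = (86 + 305.0) / 138.5 = 2.8231.
t − 10 = e^2.8231 = 16.829, so t = 26.829.
T = 100·t = 2683 K → 2700 K to the nearest 50 K.

2700 K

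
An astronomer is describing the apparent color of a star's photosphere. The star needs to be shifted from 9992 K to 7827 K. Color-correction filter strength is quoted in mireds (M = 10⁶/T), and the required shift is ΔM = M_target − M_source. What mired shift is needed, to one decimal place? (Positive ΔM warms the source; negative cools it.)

M_source = 10⁶/9992 = 100.080; M_target = 10⁶/7827 = 127.763.
ΔM = 127.763 − 100.080 = 27.683 → +27.7 mireds, a warming shift.

+27.7 mireds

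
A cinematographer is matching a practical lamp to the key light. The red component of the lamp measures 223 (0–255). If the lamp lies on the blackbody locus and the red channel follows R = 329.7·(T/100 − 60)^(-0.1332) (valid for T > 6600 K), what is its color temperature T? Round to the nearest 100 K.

7900 K

(t − 60)^(-0.1332) = 223/329.7 = 0.67637.
t − 60 = 0.67637^(1/-0.1332) = 0.67637^(-7.508) = 18.831, so t = 78.831.
T = 100·t = 7883 K → 7900 K to the nearest 100 K.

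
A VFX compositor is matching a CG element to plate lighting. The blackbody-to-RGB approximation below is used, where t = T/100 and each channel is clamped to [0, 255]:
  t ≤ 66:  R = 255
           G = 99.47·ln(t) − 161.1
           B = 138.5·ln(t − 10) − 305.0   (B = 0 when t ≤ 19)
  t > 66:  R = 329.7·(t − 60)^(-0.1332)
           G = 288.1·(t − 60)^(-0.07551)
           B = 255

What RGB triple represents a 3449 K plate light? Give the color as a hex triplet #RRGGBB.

t = 3449/100 = 34.49; the t ≤ 66 branch applies.
R = 255 by definition for t ≤ 66.
G = 99.47·ln 34.49 − 161.1 = 99.47·3.5407 − 161.1 = 191.090.
B = 138.5·ln(34.49 − 10) − 305.0 = 138.5·ln 24.49 − 305.0 = 138.5·3.1983 − 305.0 = 137.960.
Rounded: (255, 191, 138).
In hex: #FFBF8A.

#FFBF8A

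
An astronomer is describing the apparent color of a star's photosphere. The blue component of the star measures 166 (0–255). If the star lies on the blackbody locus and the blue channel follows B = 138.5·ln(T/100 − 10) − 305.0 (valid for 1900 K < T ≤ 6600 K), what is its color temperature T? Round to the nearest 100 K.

4000 K

ln(t − 10) = (166 + 305.0) / 138.5 = 3.4007.
t − 10 = e^3.4007 = 29.986, so t = 39.986.
T = 100·t = 3999 K → 4000 K to the nearest 100 K.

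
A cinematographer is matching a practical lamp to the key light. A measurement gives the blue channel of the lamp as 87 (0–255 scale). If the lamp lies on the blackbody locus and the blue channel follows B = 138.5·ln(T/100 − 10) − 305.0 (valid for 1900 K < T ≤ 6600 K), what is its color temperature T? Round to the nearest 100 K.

2700 K

ln(t − 10) = (87 + 305.0) / 138.5 = 2.8303.
t − 10 = e^2.8303 = 16.951, so t = 26.951.
T = 100·t = 2695 K → 2700 K to the nearest 100 K.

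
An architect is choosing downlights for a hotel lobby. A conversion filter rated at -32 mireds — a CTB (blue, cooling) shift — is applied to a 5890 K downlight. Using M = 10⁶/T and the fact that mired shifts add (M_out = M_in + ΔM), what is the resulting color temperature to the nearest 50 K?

7250 K

M_in = 10⁶/5890 = 169.78 mireds.
M_out = 169.78 + (-32) = 137.78 mireds.
T_out = 10⁶/137.78 = 7258.0 K → 7250 K.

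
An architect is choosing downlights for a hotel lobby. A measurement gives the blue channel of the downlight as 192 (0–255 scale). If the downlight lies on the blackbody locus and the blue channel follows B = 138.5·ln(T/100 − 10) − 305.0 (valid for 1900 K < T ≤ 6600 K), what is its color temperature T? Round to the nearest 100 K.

ln(t − 10) = (192 + 305.0) / 138.5 = 3.5884.
t − 10 = e^3.5884 = 36.178, so t = 46.178.
T = 100·t = 4618 K → 4600 K to the nearest 100 K.

4600 K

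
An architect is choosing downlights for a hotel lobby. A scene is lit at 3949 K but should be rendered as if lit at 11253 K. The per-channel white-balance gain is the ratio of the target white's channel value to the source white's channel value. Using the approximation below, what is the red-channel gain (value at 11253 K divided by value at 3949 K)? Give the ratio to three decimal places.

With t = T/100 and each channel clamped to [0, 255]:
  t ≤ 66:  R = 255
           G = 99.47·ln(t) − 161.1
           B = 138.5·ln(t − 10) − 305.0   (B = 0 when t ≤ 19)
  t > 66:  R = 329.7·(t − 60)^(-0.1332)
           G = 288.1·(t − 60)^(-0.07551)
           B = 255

0.763

At 3949 K (t = 39.49):
  R = 255 by definition for t ≤ 66.
At 11253 K (t = 112.53):
  R = 329.7·(112.53 − 60)^(-0.1332) = 329.7·52.53^(-0.1332) = 329.7·0.58999 = 194.518.
Gain = 194.518 / 255.000 = 0.7628 → 0.763.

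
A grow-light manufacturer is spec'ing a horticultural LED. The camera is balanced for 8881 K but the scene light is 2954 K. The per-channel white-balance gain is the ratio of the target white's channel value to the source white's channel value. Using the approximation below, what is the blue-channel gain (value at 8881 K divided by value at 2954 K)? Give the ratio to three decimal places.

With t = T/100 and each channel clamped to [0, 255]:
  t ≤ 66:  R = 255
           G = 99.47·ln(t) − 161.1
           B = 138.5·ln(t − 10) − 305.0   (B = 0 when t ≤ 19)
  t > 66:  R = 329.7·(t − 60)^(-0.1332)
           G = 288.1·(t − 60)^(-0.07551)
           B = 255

2.390

At 2954 K (t = 29.54):
  B = 138.5·ln(29.54 − 10) − 305.0 = 138.5·ln 19.54 − 305.0 = 138.5·2.9725 − 305.0 = 106.686.
At 8881 K (t = 88.81):
  B = 255 by definition for t > 66.
Gain = 255.000 / 106.686 = 2.3902 → 2.390.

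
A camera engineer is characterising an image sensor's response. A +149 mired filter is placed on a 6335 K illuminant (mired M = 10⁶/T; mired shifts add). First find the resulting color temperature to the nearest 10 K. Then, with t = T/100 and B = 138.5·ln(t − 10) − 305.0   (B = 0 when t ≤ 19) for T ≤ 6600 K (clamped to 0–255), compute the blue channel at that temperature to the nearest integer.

M_in = 10⁶/6335 = 157.85; M_out = 157.85 + (+149) = 306.85.
T_out = 10⁶/306.85 = 3258.9 K → 3260 K; t = 32.6.
B = 138.5·ln(32.6 − 10) − 305.0 = 138.5·ln 22.6 − 305.0 = 138.5·3.1179 − 305.0 = 126.836.
Rounded: 127.

127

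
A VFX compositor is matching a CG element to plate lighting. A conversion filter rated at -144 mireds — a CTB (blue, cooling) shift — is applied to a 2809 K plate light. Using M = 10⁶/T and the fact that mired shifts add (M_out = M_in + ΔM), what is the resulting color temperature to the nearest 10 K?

4720 K

M_in = 10⁶/2809 = 356.00 mireds.
M_out = 356.00 + (-144) = 212.00 mireds.
T_out = 10⁶/212.00 = 4717.0 K → 4720 K.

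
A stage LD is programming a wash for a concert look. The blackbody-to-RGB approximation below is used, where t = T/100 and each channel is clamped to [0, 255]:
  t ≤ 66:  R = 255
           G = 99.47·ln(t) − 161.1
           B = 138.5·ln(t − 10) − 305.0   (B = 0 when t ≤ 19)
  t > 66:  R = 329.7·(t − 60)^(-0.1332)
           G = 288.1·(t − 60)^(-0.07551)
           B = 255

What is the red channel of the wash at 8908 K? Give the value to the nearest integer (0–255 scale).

t = 8908/100 = 89.08; the t > 66 branch applies.
R = 329.7·(89.08 − 60)^(-0.1332) = 329.7·29.08^(-0.1332) = 329.7·0.63834 = 210.459.
Rounded: 210.

210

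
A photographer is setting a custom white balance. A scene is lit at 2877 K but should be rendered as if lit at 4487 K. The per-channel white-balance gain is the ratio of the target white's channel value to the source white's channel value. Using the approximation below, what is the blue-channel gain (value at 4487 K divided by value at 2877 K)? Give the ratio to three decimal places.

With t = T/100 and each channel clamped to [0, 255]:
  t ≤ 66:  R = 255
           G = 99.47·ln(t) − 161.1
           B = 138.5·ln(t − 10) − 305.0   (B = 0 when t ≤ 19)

1.848

At 2877 K (t = 28.77):
  B = 138.5·ln(28.77 − 10) − 305.0 = 138.5·ln 18.77 − 305.0 = 138.5·2.9323 − 305.0 = 101.118.
At 4487 K (t = 44.87):
  B = 138.5·ln(44.87 − 10) − 305.0 = 138.5·ln 34.87 − 305.0 = 138.5·3.5516 − 305.0 = 186.900.
Gain = 186.900 / 101.118 = 1.8483 → 1.848.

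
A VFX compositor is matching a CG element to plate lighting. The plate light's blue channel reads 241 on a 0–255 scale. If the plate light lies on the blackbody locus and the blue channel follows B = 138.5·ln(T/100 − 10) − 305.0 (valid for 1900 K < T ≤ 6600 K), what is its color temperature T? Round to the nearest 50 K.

6150 K

ln(t − 10) = (241 + 305.0) / 138.5 = 3.9422.
t − 10 = e^3.9422 = 51.534, so t = 61.534.
T = 100·t = 6153 K → 6150 K to the nearest 50 K.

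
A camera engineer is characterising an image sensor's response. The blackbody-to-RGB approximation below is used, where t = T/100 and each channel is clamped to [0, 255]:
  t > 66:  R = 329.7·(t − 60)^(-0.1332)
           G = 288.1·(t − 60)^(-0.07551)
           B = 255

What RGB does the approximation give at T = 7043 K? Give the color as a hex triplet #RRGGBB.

#F1F1FF

t = 7043/100 = 70.43; the t > 66 branch applies.
R = 329.7·(70.43 − 60)^(-0.1332) = 329.7·10.43^(-0.1332) = 329.7·0.73175 = 241.259.
G = 288.1·(70.43 − 60)^(-0.07551) = 288.1·10.43^(-0.07551) = 288.1·0.83774 = 241.353.
B = 255 by definition for t > 66.
Rounded: (241, 241, 255).
In hex: #F1F1FF.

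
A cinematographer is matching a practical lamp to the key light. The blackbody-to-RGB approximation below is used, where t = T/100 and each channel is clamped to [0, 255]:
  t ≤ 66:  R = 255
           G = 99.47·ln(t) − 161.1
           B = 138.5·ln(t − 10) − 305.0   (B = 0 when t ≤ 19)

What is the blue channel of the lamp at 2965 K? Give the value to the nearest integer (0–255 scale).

t = 2965/100 = 29.65; the t ≤ 66 branch applies.
B = 138.5·ln(29.65 − 10) − 305.0 = 138.5·ln 19.65 − 305.0 = 138.5·2.9781 − 305.0 = 107.464.
Rounded: 107.

107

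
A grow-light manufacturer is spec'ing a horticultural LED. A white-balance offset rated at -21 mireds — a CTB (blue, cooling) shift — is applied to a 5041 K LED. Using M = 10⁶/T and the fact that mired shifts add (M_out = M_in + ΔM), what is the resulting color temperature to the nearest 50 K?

5650 K

M_in = 10⁶/5041 = 198.37 mireds.
M_out = 198.37 + (-21) = 177.37 mireds.
T_out = 10⁶/177.37 = 5637.8 K → 5650 K.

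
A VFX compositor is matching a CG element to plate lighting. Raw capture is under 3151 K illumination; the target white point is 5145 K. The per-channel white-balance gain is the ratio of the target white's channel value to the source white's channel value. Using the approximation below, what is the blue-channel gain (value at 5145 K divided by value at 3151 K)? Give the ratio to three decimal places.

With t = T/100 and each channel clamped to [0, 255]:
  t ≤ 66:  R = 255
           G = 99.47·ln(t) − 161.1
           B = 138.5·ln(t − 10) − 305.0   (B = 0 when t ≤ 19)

At 3151 K (t = 31.51):
  B = 138.5·ln(31.51 − 10) − 305.0 = 138.5·ln 21.51 − 305.0 = 138.5·3.0685 − 305.0 = 119.990.
At 5145 K (t = 51.45):
  B = 138.5·ln(51.45 − 10) − 305.0 = 138.5·ln 41.45 − 305.0 = 138.5·3.7245 − 305.0 = 210.842.
Gain = 210.842 / 119.990 = 1.7572 → 1.757.

1.757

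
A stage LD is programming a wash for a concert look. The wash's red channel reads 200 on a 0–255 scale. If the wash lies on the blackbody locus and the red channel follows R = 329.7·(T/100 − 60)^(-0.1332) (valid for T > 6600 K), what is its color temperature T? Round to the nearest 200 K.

(t − 60)^(-0.1332) = 200/329.7 = 0.60661.
t − 60 = 0.60661^(1/-0.1332) = 0.60661^(-7.508) = 42.638, so t = 102.638.
T = 100·t = 10264 K → 10200 K to the nearest 200 K.

10200 K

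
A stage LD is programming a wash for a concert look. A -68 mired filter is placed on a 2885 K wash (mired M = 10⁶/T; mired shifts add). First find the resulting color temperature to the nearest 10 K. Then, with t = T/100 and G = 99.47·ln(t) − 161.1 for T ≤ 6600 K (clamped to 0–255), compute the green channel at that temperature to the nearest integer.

M_in = 10⁶/2885 = 346.62; M_out = 346.62 + (-68) = 278.62.
T_out = 10⁶/278.62 = 3589.1 K → 3590 K; t = 35.9.
G = 99.47·ln 35.9 − 161.1 = 99.47·3.5807 − 161.1 = 195.076.
Rounded: 195.

195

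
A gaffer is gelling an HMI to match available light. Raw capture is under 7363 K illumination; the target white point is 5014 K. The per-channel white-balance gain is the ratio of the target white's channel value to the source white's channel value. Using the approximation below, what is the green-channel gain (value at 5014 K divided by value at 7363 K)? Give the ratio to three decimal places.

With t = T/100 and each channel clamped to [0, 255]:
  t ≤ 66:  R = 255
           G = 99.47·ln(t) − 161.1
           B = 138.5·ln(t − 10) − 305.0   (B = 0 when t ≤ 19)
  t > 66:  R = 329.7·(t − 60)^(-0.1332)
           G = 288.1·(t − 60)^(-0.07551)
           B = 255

At 7363 K (t = 73.63):
  G = 288.1·(73.63 − 60)^(-0.07551) = 288.1·13.63^(-0.07551) = 288.1·0.82098 = 236.525.
At 5014 K (t = 50.14):
  G = 99.47·ln 50.14 − 161.1 = 99.47·3.9148 − 161.1 = 228.307.
Gain = 228.307 / 236.525 = 0.9653 → 0.965.

0.965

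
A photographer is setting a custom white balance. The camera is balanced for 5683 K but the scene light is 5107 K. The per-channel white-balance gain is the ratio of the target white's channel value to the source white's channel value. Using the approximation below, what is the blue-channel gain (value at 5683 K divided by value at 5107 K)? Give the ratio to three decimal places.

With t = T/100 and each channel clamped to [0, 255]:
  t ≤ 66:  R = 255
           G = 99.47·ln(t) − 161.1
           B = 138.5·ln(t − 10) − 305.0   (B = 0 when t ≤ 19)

At 5107 K (t = 51.07):
  B = 138.5·ln(51.07 − 10) − 305.0 = 138.5·ln 41.07 − 305.0 = 138.5·3.7153 − 305.0 = 209.566.
At 5683 K (t = 56.83):
  B = 138.5·ln(56.83 − 10) − 305.0 = 138.5·ln 46.83 − 305.0 = 138.5·3.8465 − 305.0 = 227.744.
Gain = 227.744 / 209.566 = 1.0867 → 1.087.

1.087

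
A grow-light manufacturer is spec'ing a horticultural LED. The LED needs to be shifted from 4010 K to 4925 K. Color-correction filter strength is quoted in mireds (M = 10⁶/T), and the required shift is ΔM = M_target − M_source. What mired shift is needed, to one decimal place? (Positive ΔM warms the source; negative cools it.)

-46.3 mireds

M_source = 10⁶/4010 = 249.377; M_target = 10⁶/4925 = 203.046.
ΔM = 203.046 − 249.377 = -46.331 → -46.3 mireds, a cooling shift.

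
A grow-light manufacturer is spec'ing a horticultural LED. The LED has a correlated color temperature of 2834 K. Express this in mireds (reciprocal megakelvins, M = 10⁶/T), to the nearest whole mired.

353 mireds

M = 10⁶ / 2834 = 352.858 → 353 mireds.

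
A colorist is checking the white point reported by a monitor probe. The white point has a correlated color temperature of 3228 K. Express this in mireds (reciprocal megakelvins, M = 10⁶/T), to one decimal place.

M = 10⁶ / 3228 = 309.789 → 309.8 mireds.

309.8 mireds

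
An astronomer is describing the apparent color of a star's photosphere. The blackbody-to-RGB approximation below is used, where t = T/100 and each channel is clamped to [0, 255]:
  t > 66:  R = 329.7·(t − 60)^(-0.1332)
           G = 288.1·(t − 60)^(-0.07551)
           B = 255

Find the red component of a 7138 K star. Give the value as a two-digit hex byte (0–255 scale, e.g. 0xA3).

0xEE

t = 7138/100 = 71.38; the t > 66 branch applies.
R = 329.7·(71.38 − 60)^(-0.1332) = 329.7·11.38^(-0.1332) = 329.7·0.72331 = 238.474.
Rounded: 238; in hex, 0xEE.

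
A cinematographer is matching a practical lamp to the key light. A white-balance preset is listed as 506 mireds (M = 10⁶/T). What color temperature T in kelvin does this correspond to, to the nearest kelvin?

1976 K

T = 10⁶ / 506 = 1976.28 K → 1976 K.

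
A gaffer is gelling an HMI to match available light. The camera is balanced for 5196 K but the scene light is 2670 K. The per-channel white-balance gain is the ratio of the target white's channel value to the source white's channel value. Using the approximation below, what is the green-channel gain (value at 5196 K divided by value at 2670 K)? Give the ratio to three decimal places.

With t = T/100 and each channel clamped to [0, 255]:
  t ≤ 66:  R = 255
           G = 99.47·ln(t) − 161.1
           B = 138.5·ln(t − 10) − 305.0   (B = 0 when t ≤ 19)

1.400

At 2670 K (t = 26.7):
  G = 99.47·ln 26.7 − 161.1 = 99.47·3.2847 − 161.1 = 165.625.
At 5196 K (t = 51.96):
  G = 99.47·ln 51.96 − 161.1 = 99.47·3.9505 − 161.1 = 231.854.
Gain = 231.854 / 165.625 = 1.3999 → 1.400.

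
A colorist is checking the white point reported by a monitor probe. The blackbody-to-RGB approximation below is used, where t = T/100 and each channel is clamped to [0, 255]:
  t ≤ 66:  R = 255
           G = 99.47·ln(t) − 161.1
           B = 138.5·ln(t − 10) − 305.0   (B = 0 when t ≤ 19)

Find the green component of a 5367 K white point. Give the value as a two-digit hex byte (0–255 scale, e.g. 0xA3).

0xEB

t = 5367/100 = 53.67; the t ≤ 66 branch applies.
G = 99.47·ln 53.67 − 161.1 = 99.47·3.9829 − 161.1 = 235.075.
Rounded: 235; in hex, 0xEB.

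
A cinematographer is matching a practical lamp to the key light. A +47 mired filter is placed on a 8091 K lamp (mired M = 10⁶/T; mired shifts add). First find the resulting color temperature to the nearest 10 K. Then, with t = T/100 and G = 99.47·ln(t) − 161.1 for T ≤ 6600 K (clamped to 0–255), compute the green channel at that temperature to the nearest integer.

M_in = 10⁶/8091 = 123.59; M_out = 123.59 + (+47) = 170.59.
T_out = 10⁶/170.59 = 5861.9 K → 5860 K; t = 58.6.
G = 99.47·ln 58.6 − 161.1 = 99.47·4.0707 − 161.1 = 243.816.
Rounded: 244.

244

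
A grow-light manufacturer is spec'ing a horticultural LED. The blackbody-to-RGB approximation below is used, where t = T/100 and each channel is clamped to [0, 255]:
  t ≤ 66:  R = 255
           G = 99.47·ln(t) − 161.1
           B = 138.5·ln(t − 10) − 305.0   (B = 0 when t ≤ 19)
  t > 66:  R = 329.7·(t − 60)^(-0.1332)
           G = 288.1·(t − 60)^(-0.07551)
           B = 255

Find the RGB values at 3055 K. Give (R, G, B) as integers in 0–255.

(255, 179, 114)

t = 3055/100 = 30.55; the t ≤ 66 branch applies.
R = 255 by definition for t ≤ 66.
G = 99.47·ln 30.55 − 161.1 = 99.47·3.4194 − 161.1 = 179.024.
B = 138.5·ln(30.55 − 10) − 305.0 = 138.5·ln 20.55 − 305.0 = 138.5·3.0229 − 305.0 = 113.666.
Rounded: (255, 179, 114).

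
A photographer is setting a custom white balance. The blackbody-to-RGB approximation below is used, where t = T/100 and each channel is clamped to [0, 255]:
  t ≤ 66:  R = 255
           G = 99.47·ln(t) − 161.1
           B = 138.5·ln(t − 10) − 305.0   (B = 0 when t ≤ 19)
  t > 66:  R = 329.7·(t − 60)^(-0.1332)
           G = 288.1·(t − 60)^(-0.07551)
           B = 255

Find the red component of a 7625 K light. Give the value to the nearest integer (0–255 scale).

t = 7625/100 = 76.25; the t > 66 branch applies.
R = 329.7·(76.25 − 60)^(-0.1332) = 329.7·16.25^(-0.1332) = 329.7·0.68979 = 227.422.
Rounded: 227.

227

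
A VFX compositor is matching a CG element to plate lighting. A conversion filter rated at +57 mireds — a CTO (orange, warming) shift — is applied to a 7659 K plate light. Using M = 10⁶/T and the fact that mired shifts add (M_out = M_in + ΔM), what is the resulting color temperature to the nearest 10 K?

M_in = 10⁶/7659 = 130.57 mireds.
M_out = 130.57 + (+57) = 187.57 mireds.
T_out = 10⁶/187.57 = 5331.5 K → 5330 K.

5330 K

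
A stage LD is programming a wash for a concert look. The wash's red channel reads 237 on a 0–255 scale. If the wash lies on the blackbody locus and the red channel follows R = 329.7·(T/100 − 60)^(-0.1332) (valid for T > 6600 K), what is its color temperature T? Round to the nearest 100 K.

(t − 60)^(-0.1332) = 237/329.7 = 0.71884.
t − 60 = 0.71884^(1/-0.1332) = 0.71884^(-7.508) = 11.922, so t = 71.922.
T = 100·t = 7192 K → 7200 K to the nearest 100 K.

7200 K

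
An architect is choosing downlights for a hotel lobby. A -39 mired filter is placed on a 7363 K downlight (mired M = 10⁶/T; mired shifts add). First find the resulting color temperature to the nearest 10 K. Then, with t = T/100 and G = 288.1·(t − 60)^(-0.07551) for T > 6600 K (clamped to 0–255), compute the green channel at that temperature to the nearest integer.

M_in = 10⁶/7363 = 135.81; M_out = 135.81 + (-39) = 96.81.
T_out = 10⁶/96.81 = 10329.1 K → 10330 K; t = 103.3.
G = 288.1·(103.3 − 60)^(-0.07551) = 288.1·43.3^(-0.07551) = 288.1·0.75237 = 216.756.
Rounded: 217.

217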